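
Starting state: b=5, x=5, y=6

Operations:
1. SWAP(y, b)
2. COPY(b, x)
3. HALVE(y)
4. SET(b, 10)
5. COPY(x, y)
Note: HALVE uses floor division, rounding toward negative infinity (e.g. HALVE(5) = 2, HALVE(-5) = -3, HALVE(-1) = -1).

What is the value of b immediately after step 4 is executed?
b = 10

Tracing b through execution:
Initial: b = 5
After step 1 (SWAP(y, b)): b = 6
After step 2 (COPY(b, x)): b = 5
After step 3 (HALVE(y)): b = 5
After step 4 (SET(b, 10)): b = 10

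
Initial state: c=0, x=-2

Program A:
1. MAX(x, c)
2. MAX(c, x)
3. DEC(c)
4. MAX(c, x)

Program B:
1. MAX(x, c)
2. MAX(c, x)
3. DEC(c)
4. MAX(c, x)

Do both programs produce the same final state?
Yes

Program A final state: c=0, x=0
Program B final state: c=0, x=0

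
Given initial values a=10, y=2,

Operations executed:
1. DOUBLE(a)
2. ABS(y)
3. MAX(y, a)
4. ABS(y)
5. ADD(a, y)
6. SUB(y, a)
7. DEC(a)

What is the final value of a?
a = 39

Tracing execution:
Step 1: DOUBLE(a) → a = 20
Step 2: ABS(y) → a = 20
Step 3: MAX(y, a) → a = 20
Step 4: ABS(y) → a = 20
Step 5: ADD(a, y) → a = 40
Step 6: SUB(y, a) → a = 40
Step 7: DEC(a) → a = 39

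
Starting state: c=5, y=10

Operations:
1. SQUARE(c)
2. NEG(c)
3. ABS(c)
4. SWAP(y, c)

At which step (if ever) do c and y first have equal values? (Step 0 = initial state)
Never

c and y never become equal during execution.

Comparing values at each step:
Initial: c=5, y=10
After step 1: c=25, y=10
After step 2: c=-25, y=10
After step 3: c=25, y=10
After step 4: c=10, y=25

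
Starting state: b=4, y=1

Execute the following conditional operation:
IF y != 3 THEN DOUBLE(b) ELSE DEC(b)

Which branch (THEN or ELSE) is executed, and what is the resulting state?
Branch: THEN, Final state: b=8, y=1

Evaluating condition: y != 3
y = 1
Condition is True, so THEN branch executes
After DOUBLE(b): b=8, y=1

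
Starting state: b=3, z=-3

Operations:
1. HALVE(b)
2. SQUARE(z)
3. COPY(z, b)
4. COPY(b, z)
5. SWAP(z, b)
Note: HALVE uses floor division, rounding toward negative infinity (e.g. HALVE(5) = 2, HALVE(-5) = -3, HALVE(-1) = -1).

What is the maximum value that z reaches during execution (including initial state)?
9

Values of z at each step:
Initial: z = -3
After step 1: z = -3
After step 2: z = 9 ← maximum
After step 3: z = 1
After step 4: z = 1
After step 5: z = 1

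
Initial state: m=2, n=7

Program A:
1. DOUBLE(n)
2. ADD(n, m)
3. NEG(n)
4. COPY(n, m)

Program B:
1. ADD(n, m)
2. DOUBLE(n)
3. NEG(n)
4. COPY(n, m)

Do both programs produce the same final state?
Yes

Program A final state: m=2, n=2
Program B final state: m=2, n=2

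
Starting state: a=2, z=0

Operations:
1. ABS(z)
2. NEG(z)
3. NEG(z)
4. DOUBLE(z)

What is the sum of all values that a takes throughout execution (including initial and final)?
10

Values of a at each step:
Initial: a = 2
After step 1: a = 2
After step 2: a = 2
After step 3: a = 2
After step 4: a = 2
Sum = 2 + 2 + 2 + 2 + 2 = 10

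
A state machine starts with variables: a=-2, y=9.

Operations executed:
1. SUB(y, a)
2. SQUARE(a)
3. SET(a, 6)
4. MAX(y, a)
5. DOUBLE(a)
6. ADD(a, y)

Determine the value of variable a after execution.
a = 23

Tracing execution:
Step 1: SUB(y, a) → a = -2
Step 2: SQUARE(a) → a = 4
Step 3: SET(a, 6) → a = 6
Step 4: MAX(y, a) → a = 6
Step 5: DOUBLE(a) → a = 12
Step 6: ADD(a, y) → a = 23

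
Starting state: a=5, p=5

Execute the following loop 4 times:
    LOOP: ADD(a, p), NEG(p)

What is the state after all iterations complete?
a=5, p=5

Iteration trace:
Start: a=5, p=5
After iteration 1: a=10, p=-5
After iteration 2: a=5, p=5
After iteration 3: a=10, p=-5
After iteration 4: a=5, p=5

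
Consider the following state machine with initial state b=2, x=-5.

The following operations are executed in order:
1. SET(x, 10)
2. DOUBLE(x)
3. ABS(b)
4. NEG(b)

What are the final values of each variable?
{b: -2, x: 20}

Step-by-step execution:
Initial: b=2, x=-5
After step 1 (SET(x, 10)): b=2, x=10
After step 2 (DOUBLE(x)): b=2, x=20
After step 3 (ABS(b)): b=2, x=20
After step 4 (NEG(b)): b=-2, x=20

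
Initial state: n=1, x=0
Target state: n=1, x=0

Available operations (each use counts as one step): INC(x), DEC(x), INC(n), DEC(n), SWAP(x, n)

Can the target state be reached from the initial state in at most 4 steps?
Yes

Path (0 steps): 0 steps (already at target)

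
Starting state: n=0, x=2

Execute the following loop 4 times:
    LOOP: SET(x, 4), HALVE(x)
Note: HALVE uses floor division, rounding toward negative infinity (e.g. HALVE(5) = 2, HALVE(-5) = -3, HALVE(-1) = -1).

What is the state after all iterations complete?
n=0, x=2

Iteration trace:
Start: n=0, x=2
After iteration 1: n=0, x=2
After iteration 2: n=0, x=2
After iteration 3: n=0, x=2
After iteration 4: n=0, x=2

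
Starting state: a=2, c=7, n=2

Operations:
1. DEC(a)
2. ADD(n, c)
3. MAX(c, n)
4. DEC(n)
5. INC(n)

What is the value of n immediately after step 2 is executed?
n = 9

Tracing n through execution:
Initial: n = 2
After step 1 (DEC(a)): n = 2
After step 2 (ADD(n, c)): n = 9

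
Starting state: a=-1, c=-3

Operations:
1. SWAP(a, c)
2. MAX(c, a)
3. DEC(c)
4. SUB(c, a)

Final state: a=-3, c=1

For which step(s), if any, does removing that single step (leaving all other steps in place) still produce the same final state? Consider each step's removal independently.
Step(s) 2

Testing removal of each single step:
Without step 1: final = a=-1, c=-1 (different)
Without step 2: final = a=-3, c=1 (same)
Without step 3: final = a=-3, c=2 (different)
Without step 4: final = a=-3, c=-2 (different)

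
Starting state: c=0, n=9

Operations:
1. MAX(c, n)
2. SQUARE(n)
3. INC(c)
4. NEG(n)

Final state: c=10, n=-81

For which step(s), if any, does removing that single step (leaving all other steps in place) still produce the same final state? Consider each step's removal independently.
None - removing any single step changes the final result

Testing removal of each single step:
Without step 1: final = c=1, n=-81 (different)
Without step 2: final = c=10, n=-9 (different)
Without step 3: final = c=9, n=-81 (different)
Without step 4: final = c=10, n=81 (different)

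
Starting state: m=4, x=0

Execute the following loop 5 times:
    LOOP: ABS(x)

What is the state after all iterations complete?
m=4, x=0

Iteration trace:
Start: m=4, x=0
After iteration 1: m=4, x=0
After iteration 2: m=4, x=0
After iteration 3: m=4, x=0
After iteration 4: m=4, x=0
After iteration 5: m=4, x=0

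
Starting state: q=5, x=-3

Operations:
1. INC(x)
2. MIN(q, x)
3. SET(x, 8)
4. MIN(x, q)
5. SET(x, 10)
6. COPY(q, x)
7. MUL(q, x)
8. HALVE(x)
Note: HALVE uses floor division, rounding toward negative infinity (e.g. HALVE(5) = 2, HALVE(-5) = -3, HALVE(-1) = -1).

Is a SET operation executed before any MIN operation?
No

First SET: step 3
First MIN: step 2
Since 3 > 2, MIN comes first.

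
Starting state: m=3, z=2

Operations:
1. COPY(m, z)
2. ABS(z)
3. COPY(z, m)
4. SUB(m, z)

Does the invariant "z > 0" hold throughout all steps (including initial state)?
Yes

The invariant holds at every step.

State at each step:
Initial: m=3, z=2
After step 1: m=2, z=2
After step 2: m=2, z=2
After step 3: m=2, z=2
After step 4: m=0, z=2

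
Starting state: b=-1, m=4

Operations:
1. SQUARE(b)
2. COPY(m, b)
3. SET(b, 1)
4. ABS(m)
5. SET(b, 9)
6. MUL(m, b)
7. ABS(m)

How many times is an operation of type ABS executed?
2

Counting ABS operations:
Step 4: ABS(m) ← ABS
Step 7: ABS(m) ← ABS
Total: 2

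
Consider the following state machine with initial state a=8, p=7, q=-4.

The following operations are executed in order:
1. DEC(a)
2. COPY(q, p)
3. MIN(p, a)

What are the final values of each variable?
{a: 7, p: 7, q: 7}

Step-by-step execution:
Initial: a=8, p=7, q=-4
After step 1 (DEC(a)): a=7, p=7, q=-4
After step 2 (COPY(q, p)): a=7, p=7, q=7
After step 3 (MIN(p, a)): a=7, p=7, q=7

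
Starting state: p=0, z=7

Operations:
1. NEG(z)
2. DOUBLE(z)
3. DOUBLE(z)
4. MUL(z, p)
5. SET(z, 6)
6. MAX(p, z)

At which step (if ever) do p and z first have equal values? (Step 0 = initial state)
Step 4

p and z first become equal after step 4.

Comparing values at each step:
Initial: p=0, z=7
After step 1: p=0, z=-7
After step 2: p=0, z=-14
After step 3: p=0, z=-28
After step 4: p=0, z=0 ← equal!
After step 5: p=0, z=6
After step 6: p=6, z=6 ← equal!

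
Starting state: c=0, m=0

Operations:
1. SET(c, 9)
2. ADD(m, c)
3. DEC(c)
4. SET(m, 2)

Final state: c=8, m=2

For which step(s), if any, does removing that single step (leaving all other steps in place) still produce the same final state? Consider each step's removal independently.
Step(s) 2

Testing removal of each single step:
Without step 1: final = c=-1, m=2 (different)
Without step 2: final = c=8, m=2 (same)
Without step 3: final = c=9, m=2 (different)
Without step 4: final = c=8, m=9 (different)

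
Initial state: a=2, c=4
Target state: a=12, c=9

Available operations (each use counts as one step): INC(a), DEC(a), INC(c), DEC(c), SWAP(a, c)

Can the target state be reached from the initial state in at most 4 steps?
No

The target state cannot be reached within 4 steps.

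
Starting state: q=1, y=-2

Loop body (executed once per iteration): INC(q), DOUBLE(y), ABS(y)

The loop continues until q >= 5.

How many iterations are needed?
4

Tracing iterations:
Initial: q=1, y=-2
After iteration 1: q=2, y=4
After iteration 2: q=3, y=8
After iteration 3: q=4, y=16
After iteration 4: q=5, y=32
q >= 5 now holds, so the loop exits after 4 iterations.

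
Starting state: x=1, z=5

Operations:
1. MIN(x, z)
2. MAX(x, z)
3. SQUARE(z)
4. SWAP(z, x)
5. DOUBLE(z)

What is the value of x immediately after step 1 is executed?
x = 1

Tracing x through execution:
Initial: x = 1
After step 1 (MIN(x, z)): x = 1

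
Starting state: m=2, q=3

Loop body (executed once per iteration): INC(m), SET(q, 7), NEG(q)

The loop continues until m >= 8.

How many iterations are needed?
6

Tracing iterations:
Initial: m=2, q=3
After iteration 1: m=3, q=-7
After iteration 2: m=4, q=-7
After iteration 3: m=5, q=-7
After iteration 4: m=6, q=-7
After iteration 5: m=7, q=-7
After iteration 6: m=8, q=-7
m >= 8 now holds, so the loop exits after 6 iterations.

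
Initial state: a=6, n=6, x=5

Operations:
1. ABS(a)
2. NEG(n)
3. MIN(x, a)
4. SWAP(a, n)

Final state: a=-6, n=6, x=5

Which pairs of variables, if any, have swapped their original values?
None

Comparing initial and final values:
a: 6 → -6
x: 5 → 5
n: 6 → 6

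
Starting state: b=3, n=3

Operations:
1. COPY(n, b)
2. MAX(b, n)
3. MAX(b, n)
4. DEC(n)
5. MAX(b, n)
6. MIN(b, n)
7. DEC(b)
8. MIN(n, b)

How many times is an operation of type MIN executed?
2

Counting MIN operations:
Step 6: MIN(b, n) ← MIN
Step 8: MIN(n, b) ← MIN
Total: 2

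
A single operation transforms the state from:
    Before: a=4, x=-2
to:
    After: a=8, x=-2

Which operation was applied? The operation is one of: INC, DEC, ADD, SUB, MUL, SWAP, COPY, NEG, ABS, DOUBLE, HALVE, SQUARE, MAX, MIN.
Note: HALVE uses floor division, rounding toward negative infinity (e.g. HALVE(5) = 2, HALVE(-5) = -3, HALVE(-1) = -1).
DOUBLE(a)

Analyzing the change:
Before: a=4, x=-2
After: a=8, x=-2
Variable a changed from 4 to 8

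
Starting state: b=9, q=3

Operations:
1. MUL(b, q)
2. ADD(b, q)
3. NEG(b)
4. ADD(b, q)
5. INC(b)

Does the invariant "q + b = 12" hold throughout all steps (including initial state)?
No, violated after step 1

The invariant is violated after step 1.

State at each step:
Initial: b=9, q=3
After step 1: b=27, q=3
After step 2: b=30, q=3
After step 3: b=-30, q=3
After step 4: b=-27, q=3
After step 5: b=-26, q=3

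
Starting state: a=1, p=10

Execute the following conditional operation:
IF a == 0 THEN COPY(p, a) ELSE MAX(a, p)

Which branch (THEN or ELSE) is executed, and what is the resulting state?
Branch: ELSE, Final state: a=10, p=10

Evaluating condition: a == 0
a = 1
Condition is False, so ELSE branch executes
After MAX(a, p): a=10, p=10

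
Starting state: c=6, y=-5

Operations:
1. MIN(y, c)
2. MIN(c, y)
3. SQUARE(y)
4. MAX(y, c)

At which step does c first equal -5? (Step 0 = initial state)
Step 2

Tracing c:
Initial: c = 6
After step 1: c = 6
After step 2: c = -5 ← first occurrence
After step 3: c = -5
After step 4: c = -5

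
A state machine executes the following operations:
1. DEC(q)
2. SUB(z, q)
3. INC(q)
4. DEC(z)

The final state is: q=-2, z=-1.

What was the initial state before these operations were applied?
q=-2, z=-3

Working backwards:
Final state: q=-2, z=-1
Before step 4 (DEC(z)): q=-2, z=0
Before step 3 (INC(q)): q=-3, z=0
Before step 2 (SUB(z, q)): q=-3, z=-3
Before step 1 (DEC(q)): q=-2, z=-3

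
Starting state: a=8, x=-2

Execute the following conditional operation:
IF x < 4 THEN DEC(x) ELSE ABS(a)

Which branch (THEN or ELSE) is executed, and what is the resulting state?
Branch: THEN, Final state: a=8, x=-3

Evaluating condition: x < 4
x = -2
Condition is True, so THEN branch executes
After DEC(x): a=8, x=-3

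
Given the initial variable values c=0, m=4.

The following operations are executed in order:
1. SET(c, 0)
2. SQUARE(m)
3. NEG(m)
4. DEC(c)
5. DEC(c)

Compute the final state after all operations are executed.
{c: -2, m: -16}

Step-by-step execution:
Initial: c=0, m=4
After step 1 (SET(c, 0)): c=0, m=4
After step 2 (SQUARE(m)): c=0, m=16
After step 3 (NEG(m)): c=0, m=-16
After step 4 (DEC(c)): c=-1, m=-16
After step 5 (DEC(c)): c=-2, m=-16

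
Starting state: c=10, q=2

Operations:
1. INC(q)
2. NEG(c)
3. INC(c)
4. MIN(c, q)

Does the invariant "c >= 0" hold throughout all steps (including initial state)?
No, violated after step 2

The invariant is violated after step 2.

State at each step:
Initial: c=10, q=2
After step 1: c=10, q=3
After step 2: c=-10, q=3
After step 3: c=-9, q=3
After step 4: c=-9, q=3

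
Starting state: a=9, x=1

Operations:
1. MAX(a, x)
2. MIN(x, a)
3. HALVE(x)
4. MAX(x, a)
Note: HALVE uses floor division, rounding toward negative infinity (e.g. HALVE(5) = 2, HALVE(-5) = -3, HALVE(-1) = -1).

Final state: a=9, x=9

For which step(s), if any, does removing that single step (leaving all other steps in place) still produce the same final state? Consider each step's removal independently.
Step(s) 1, 2, 3

Testing removal of each single step:
Without step 1: final = a=9, x=9 (same)
Without step 2: final = a=9, x=9 (same)
Without step 3: final = a=9, x=9 (same)
Without step 4: final = a=9, x=0 (different)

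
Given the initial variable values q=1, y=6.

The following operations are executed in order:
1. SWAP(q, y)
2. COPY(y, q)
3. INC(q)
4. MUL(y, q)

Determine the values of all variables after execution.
{q: 7, y: 42}

Step-by-step execution:
Initial: q=1, y=6
After step 1 (SWAP(q, y)): q=6, y=1
After step 2 (COPY(y, q)): q=6, y=6
After step 3 (INC(q)): q=7, y=6
After step 4 (MUL(y, q)): q=7, y=42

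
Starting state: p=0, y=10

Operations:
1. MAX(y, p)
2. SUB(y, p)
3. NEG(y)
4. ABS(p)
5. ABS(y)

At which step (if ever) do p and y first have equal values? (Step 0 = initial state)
Never

p and y never become equal during execution.

Comparing values at each step:
Initial: p=0, y=10
After step 1: p=0, y=10
After step 2: p=0, y=10
After step 3: p=0, y=-10
After step 4: p=0, y=-10
After step 5: p=0, y=10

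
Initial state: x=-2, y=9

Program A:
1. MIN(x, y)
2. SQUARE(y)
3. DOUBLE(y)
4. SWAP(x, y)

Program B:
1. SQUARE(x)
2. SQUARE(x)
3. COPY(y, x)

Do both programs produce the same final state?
No

Program A final state: x=162, y=-2
Program B final state: x=16, y=16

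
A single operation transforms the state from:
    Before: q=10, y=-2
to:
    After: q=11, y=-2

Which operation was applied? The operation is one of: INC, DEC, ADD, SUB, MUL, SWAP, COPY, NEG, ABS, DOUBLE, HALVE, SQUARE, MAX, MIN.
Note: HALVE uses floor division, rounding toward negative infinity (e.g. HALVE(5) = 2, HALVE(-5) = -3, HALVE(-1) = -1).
INC(q)

Analyzing the change:
Before: q=10, y=-2
After: q=11, y=-2
Variable q changed from 10 to 11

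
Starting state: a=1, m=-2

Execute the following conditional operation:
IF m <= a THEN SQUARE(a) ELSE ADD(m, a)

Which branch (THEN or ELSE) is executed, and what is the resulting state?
Branch: THEN, Final state: a=1, m=-2

Evaluating condition: m <= a
m = -2, a = 1
Condition is True, so THEN branch executes
After SQUARE(a): a=1, m=-2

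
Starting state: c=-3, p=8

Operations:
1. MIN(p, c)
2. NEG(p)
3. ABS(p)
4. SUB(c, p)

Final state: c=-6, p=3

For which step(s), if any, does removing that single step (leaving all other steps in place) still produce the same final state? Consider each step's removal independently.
Step(s) 2, 3

Testing removal of each single step:
Without step 1: final = c=-11, p=8 (different)
Without step 2: final = c=-6, p=3 (same)
Without step 3: final = c=-6, p=3 (same)
Without step 4: final = c=-3, p=3 (different)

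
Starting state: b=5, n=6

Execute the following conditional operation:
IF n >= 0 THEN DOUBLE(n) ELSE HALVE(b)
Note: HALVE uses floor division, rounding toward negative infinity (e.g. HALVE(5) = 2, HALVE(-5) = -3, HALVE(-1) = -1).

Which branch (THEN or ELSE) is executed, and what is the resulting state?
Branch: THEN, Final state: b=5, n=12

Evaluating condition: n >= 0
n = 6
Condition is True, so THEN branch executes
After DOUBLE(n): b=5, n=12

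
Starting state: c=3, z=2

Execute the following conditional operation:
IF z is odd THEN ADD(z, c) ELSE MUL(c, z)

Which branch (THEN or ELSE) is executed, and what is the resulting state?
Branch: ELSE, Final state: c=6, z=2

Evaluating condition: z is odd
Condition is False, so ELSE branch executes
After MUL(c, z): c=6, z=2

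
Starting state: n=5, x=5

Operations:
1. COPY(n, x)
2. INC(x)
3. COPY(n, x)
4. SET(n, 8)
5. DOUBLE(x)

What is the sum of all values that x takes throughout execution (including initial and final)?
40

Values of x at each step:
Initial: x = 5
After step 1: x = 5
After step 2: x = 6
After step 3: x = 6
After step 4: x = 6
After step 5: x = 12
Sum = 5 + 5 + 6 + 6 + 6 + 12 = 40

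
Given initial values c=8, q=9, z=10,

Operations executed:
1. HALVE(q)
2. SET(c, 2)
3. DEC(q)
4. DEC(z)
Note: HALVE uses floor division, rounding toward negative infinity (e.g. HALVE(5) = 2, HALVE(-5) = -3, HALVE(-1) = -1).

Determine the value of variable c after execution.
c = 2

Tracing execution:
Step 1: HALVE(q) → c = 8
Step 2: SET(c, 2) → c = 2
Step 3: DEC(q) → c = 2
Step 4: DEC(z) → c = 2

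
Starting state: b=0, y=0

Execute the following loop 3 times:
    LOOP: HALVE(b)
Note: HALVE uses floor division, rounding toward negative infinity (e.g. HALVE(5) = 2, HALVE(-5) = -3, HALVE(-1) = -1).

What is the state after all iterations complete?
b=0, y=0

Iteration trace:
Start: b=0, y=0
After iteration 1: b=0, y=0
After iteration 2: b=0, y=0
After iteration 3: b=0, y=0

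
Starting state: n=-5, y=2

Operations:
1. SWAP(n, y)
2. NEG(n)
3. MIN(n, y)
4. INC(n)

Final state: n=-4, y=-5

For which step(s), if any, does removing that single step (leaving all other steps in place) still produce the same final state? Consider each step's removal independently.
Step(s) 2

Testing removal of each single step:
Without step 1: final = n=3, y=2 (different)
Without step 2: final = n=-4, y=-5 (same)
Without step 3: final = n=-1, y=-5 (different)
Without step 4: final = n=-5, y=-5 (different)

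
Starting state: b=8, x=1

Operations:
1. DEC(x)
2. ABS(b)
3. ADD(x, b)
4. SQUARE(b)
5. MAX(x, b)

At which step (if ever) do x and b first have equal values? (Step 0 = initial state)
Step 3

x and b first become equal after step 3.

Comparing values at each step:
Initial: x=1, b=8
After step 1: x=0, b=8
After step 2: x=0, b=8
After step 3: x=8, b=8 ← equal!
After step 4: x=8, b=64
After step 5: x=64, b=64 ← equal!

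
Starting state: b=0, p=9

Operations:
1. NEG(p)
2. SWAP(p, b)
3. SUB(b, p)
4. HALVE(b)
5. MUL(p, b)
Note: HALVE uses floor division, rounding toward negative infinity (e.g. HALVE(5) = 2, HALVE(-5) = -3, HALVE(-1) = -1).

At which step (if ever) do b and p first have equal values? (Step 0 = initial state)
Never

b and p never become equal during execution.

Comparing values at each step:
Initial: b=0, p=9
After step 1: b=0, p=-9
After step 2: b=-9, p=0
After step 3: b=-9, p=0
After step 4: b=-5, p=0
After step 5: b=-5, p=0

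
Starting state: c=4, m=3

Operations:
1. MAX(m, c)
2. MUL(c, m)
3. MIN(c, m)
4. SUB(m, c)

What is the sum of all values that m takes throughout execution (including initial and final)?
15

Values of m at each step:
Initial: m = 3
After step 1: m = 4
After step 2: m = 4
After step 3: m = 4
After step 4: m = 0
Sum = 3 + 4 + 4 + 4 + 0 = 15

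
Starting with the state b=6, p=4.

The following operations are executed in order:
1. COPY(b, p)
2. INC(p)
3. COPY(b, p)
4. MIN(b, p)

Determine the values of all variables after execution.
{b: 5, p: 5}

Step-by-step execution:
Initial: b=6, p=4
After step 1 (COPY(b, p)): b=4, p=4
After step 2 (INC(p)): b=4, p=5
After step 3 (COPY(b, p)): b=5, p=5
After step 4 (MIN(b, p)): b=5, p=5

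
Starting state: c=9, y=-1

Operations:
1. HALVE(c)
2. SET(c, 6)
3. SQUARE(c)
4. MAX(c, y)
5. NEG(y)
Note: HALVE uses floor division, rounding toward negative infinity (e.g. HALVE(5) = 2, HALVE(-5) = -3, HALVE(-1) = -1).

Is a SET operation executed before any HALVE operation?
No

First SET: step 2
First HALVE: step 1
Since 2 > 1, HALVE comes first.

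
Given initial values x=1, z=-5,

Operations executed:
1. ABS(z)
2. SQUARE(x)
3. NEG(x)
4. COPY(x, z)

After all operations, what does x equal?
x = 5

Tracing execution:
Step 1: ABS(z) → x = 1
Step 2: SQUARE(x) → x = 1
Step 3: NEG(x) → x = -1
Step 4: COPY(x, z) → x = 5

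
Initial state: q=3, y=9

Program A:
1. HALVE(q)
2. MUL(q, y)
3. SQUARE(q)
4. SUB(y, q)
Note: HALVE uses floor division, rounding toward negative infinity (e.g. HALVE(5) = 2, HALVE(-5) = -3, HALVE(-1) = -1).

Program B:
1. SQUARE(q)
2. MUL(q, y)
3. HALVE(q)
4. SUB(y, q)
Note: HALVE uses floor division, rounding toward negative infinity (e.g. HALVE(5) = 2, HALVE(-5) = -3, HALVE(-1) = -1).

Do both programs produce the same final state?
No

Program A final state: q=81, y=-72
Program B final state: q=40, y=-31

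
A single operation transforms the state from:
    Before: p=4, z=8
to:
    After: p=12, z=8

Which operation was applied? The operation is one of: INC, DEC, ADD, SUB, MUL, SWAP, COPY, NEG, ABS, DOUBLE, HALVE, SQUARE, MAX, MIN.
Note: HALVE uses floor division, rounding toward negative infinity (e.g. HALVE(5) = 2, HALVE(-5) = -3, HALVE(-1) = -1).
ADD(p, z)

Analyzing the change:
Before: p=4, z=8
After: p=12, z=8
Variable p changed from 4 to 12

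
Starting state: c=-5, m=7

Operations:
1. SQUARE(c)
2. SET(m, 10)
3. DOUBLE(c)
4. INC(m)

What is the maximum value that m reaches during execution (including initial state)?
11

Values of m at each step:
Initial: m = 7
After step 1: m = 7
After step 2: m = 10
After step 3: m = 10
After step 4: m = 11 ← maximum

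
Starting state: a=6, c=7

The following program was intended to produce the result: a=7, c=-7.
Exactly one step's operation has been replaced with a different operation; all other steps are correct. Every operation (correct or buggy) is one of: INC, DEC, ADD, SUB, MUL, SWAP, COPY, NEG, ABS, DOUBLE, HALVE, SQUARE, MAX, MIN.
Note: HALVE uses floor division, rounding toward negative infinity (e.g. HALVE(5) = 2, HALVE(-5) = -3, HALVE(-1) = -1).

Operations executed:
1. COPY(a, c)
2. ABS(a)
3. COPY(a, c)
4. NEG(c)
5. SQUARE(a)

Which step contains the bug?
Step 5

Trace with buggy code:
Initial: a=6, c=7
After step 1: a=7, c=7
After step 2: a=7, c=7
After step 3: a=7, c=7
After step 4: a=7, c=-7
After step 5: a=49, c=-7
Actual final a=49, c=-7 ≠ expected a=7, c=-7.
Step 5 is the only position where a single-operation replacement can produce the expected result.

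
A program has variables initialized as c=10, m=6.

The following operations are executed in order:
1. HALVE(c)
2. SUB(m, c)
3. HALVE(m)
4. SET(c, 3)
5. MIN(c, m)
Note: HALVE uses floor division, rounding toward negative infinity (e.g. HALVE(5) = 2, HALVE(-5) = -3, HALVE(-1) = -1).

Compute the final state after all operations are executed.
{c: 0, m: 0}

Step-by-step execution:
Initial: c=10, m=6
After step 1 (HALVE(c)): c=5, m=6
After step 2 (SUB(m, c)): c=5, m=1
After step 3 (HALVE(m)): c=5, m=0
After step 4 (SET(c, 3)): c=3, m=0
After step 5 (MIN(c, m)): c=0, m=0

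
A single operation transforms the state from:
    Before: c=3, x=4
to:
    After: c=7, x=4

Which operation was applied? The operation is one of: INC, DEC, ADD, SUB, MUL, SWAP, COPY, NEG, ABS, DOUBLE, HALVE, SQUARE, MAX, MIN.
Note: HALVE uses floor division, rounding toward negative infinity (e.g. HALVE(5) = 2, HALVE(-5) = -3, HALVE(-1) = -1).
ADD(c, x)

Analyzing the change:
Before: c=3, x=4
After: c=7, x=4
Variable c changed from 3 to 7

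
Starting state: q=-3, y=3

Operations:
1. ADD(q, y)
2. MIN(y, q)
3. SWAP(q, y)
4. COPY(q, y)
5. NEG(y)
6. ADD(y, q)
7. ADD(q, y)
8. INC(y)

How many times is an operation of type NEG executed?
1

Counting NEG operations:
Step 5: NEG(y) ← NEG
Total: 1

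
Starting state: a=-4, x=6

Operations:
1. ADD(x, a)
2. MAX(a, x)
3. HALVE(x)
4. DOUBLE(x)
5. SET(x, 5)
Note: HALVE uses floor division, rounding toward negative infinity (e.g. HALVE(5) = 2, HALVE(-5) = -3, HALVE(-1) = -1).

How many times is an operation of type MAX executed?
1

Counting MAX operations:
Step 2: MAX(a, x) ← MAX
Total: 1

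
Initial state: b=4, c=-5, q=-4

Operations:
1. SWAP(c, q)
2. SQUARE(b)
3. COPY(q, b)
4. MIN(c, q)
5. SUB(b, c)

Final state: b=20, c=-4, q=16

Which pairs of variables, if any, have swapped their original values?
None

Comparing initial and final values:
b: 4 → 20
q: -4 → 16
c: -5 → -4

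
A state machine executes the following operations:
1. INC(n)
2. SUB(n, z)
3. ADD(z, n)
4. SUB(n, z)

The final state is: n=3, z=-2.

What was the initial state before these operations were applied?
n=-3, z=-3

Working backwards:
Final state: n=3, z=-2
Before step 4 (SUB(n, z)): n=1, z=-2
Before step 3 (ADD(z, n)): n=1, z=-3
Before step 2 (SUB(n, z)): n=-2, z=-3
Before step 1 (INC(n)): n=-3, z=-3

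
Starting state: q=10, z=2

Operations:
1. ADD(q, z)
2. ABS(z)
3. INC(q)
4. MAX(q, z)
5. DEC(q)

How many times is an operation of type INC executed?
1

Counting INC operations:
Step 3: INC(q) ← INC
Total: 1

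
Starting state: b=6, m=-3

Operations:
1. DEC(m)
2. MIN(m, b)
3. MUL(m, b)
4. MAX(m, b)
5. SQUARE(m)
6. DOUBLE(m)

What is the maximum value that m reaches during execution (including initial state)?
72

Values of m at each step:
Initial: m = -3
After step 1: m = -4
After step 2: m = -4
After step 3: m = -24
After step 4: m = 6
After step 5: m = 36
After step 6: m = 72 ← maximum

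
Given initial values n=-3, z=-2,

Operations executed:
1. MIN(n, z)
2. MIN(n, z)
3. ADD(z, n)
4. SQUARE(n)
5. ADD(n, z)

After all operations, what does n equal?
n = 4

Tracing execution:
Step 1: MIN(n, z) → n = -3
Step 2: MIN(n, z) → n = -3
Step 3: ADD(z, n) → n = -3
Step 4: SQUARE(n) → n = 9
Step 5: ADD(n, z) → n = 4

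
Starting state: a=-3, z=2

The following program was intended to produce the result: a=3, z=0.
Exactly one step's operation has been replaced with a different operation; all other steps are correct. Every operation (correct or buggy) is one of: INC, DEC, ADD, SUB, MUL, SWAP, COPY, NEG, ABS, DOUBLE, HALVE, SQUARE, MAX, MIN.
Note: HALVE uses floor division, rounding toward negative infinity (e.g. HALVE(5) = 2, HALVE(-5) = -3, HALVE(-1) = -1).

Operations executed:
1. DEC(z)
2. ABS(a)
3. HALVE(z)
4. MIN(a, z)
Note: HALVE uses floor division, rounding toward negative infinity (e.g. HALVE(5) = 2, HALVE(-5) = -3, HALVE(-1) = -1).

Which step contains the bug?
Step 4

Trace with buggy code:
Initial: a=-3, z=2
After step 1: a=-3, z=1
After step 2: a=3, z=1
After step 3: a=3, z=0
After step 4: a=0, z=0
Actual final a=0, z=0 ≠ expected a=3, z=0.
Step 4 is the only position where a single-operation replacement can produce the expected result.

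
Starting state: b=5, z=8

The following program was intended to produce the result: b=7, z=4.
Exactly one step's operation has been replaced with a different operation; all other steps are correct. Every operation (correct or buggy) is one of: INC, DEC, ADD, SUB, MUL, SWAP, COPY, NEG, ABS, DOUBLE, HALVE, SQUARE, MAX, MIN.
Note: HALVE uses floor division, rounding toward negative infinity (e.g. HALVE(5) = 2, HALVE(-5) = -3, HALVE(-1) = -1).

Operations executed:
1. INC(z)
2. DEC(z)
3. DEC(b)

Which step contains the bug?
Step 1

Trace with buggy code:
Initial: b=5, z=8
After step 1: b=5, z=9
After step 2: b=5, z=8
After step 3: b=4, z=8
Actual final b=4, z=8 ≠ expected b=7, z=4.
Step 1 is the only position where a single-operation replacement can produce the expected result.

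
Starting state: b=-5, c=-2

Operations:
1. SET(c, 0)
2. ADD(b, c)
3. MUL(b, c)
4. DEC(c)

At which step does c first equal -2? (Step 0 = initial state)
Step 0

Tracing c:
Initial: c = -2 ← first occurrence
After step 1: c = 0
After step 2: c = 0
After step 3: c = 0
After step 4: c = -1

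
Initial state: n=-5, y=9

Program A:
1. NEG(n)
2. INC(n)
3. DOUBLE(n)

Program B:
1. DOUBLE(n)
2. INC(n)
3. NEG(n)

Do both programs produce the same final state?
No

Program A final state: n=12, y=9
Program B final state: n=9, y=9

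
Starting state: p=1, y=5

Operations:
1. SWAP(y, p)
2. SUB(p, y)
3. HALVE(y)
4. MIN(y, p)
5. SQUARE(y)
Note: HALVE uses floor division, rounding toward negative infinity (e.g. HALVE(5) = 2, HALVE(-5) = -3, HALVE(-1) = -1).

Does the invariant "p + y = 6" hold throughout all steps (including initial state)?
No, violated after step 2

The invariant is violated after step 2.

State at each step:
Initial: p=1, y=5
After step 1: p=5, y=1
After step 2: p=4, y=1
After step 3: p=4, y=0
After step 4: p=4, y=0
After step 5: p=4, y=0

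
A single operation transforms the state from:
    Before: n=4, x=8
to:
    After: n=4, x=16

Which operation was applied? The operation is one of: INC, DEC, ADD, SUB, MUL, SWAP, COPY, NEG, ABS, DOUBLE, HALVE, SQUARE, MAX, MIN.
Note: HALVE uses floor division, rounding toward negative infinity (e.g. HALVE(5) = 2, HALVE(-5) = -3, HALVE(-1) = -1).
DOUBLE(x)

Analyzing the change:
Before: n=4, x=8
After: n=4, x=16
Variable x changed from 8 to 16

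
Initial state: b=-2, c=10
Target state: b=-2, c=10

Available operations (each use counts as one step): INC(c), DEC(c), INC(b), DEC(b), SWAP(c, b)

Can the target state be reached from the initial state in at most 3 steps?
Yes

Path (0 steps): 0 steps (already at target)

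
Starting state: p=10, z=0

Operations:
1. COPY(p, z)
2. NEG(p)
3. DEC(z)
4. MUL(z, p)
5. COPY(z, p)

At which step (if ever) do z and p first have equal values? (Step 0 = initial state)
Step 1

z and p first become equal after step 1.

Comparing values at each step:
Initial: z=0, p=10
After step 1: z=0, p=0 ← equal!
After step 2: z=0, p=0 ← equal!
After step 3: z=-1, p=0
After step 4: z=0, p=0 ← equal!
After step 5: z=0, p=0 ← equal!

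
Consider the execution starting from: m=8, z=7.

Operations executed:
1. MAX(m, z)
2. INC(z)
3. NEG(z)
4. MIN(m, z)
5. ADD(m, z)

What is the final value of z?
z = -8

Tracing execution:
Step 1: MAX(m, z) → z = 7
Step 2: INC(z) → z = 8
Step 3: NEG(z) → z = -8
Step 4: MIN(m, z) → z = -8
Step 5: ADD(m, z) → z = -8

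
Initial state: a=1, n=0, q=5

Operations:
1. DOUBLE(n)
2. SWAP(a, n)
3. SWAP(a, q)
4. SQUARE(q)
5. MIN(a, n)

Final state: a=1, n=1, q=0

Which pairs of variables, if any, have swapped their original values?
None

Comparing initial and final values:
q: 5 → 0
a: 1 → 1
n: 0 → 1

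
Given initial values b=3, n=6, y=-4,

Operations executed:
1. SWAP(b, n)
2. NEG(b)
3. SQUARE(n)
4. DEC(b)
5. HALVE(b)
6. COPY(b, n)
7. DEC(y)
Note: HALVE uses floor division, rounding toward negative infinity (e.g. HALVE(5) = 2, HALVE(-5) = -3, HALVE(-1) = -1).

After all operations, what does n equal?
n = 9

Tracing execution:
Step 1: SWAP(b, n) → n = 3
Step 2: NEG(b) → n = 3
Step 3: SQUARE(n) → n = 9
Step 4: DEC(b) → n = 9
Step 5: HALVE(b) → n = 9
Step 6: COPY(b, n) → n = 9
Step 7: DEC(y) → n = 9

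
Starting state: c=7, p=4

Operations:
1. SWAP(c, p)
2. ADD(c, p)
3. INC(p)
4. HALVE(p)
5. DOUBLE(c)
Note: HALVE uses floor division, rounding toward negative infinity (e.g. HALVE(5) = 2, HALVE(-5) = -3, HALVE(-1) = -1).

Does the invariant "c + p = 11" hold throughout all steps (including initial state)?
No, violated after step 2

The invariant is violated after step 2.

State at each step:
Initial: c=7, p=4
After step 1: c=4, p=7
After step 2: c=11, p=7
After step 3: c=11, p=8
After step 4: c=11, p=4
After step 5: c=22, p=4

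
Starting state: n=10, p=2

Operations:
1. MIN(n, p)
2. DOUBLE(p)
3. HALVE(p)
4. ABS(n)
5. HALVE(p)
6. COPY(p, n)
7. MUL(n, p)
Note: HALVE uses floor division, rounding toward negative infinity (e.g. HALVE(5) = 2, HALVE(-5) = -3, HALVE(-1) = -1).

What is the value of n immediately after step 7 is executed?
n = 4

Tracing n through execution:
Initial: n = 10
After step 1 (MIN(n, p)): n = 2
After step 2 (DOUBLE(p)): n = 2
After step 3 (HALVE(p)): n = 2
After step 4 (ABS(n)): n = 2
After step 5 (HALVE(p)): n = 2
After step 6 (COPY(p, n)): n = 2
After step 7 (MUL(n, p)): n = 4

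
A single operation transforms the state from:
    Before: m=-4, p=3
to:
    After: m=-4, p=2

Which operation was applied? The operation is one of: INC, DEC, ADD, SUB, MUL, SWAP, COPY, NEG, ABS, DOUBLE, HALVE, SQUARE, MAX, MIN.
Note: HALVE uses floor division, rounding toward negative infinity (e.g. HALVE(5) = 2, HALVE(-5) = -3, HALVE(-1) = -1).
DEC(p)

Analyzing the change:
Before: m=-4, p=3
After: m=-4, p=2
Variable p changed from 3 to 2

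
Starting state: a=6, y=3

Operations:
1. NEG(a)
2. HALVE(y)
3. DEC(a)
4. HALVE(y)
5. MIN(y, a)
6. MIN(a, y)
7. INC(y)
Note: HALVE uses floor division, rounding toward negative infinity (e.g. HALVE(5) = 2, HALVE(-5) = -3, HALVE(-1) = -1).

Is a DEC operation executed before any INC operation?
Yes

First DEC: step 3
First INC: step 7
Since 3 < 7, DEC comes first.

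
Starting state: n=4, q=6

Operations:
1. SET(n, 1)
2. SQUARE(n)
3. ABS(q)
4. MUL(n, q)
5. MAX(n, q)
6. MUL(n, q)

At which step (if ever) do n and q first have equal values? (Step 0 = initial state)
Step 4

n and q first become equal after step 4.

Comparing values at each step:
Initial: n=4, q=6
After step 1: n=1, q=6
After step 2: n=1, q=6
After step 3: n=1, q=6
After step 4: n=6, q=6 ← equal!
After step 5: n=6, q=6 ← equal!
After step 6: n=36, q=6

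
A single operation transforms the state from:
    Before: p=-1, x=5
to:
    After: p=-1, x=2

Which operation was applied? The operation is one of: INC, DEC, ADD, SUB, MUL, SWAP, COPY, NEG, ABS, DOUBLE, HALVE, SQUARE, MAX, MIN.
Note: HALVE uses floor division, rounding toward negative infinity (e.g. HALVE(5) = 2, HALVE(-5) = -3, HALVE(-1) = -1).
HALVE(x)

Analyzing the change:
Before: p=-1, x=5
After: p=-1, x=2
Variable x changed from 5 to 2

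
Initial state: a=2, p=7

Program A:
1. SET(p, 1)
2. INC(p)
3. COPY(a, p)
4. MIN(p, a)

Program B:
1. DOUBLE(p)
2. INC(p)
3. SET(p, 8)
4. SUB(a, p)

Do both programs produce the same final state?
No

Program A final state: a=2, p=2
Program B final state: a=-6, p=8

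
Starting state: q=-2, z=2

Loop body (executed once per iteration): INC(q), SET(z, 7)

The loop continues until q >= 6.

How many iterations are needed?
8

Tracing iterations:
Initial: q=-2, z=2
After iteration 1: q=-1, z=7
After iteration 2: q=0, z=7
After iteration 3: q=1, z=7
After iteration 4: q=2, z=7
After iteration 5: q=3, z=7
After iteration 6: q=4, z=7
After iteration 7: q=5, z=7
After iteration 8: q=6, z=7
q >= 6 now holds, so the loop exits after 8 iterations.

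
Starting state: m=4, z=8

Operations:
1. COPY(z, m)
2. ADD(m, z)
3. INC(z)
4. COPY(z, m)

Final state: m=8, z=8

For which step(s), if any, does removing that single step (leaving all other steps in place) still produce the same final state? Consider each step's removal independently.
Step(s) 3

Testing removal of each single step:
Without step 1: final = m=12, z=12 (different)
Without step 2: final = m=4, z=4 (different)
Without step 3: final = m=8, z=8 (same)
Without step 4: final = m=8, z=5 (different)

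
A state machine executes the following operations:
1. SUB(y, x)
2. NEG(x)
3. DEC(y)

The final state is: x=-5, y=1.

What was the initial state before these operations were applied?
x=5, y=7

Working backwards:
Final state: x=-5, y=1
Before step 3 (DEC(y)): x=-5, y=2
Before step 2 (NEG(x)): x=5, y=2
Before step 1 (SUB(y, x)): x=5, y=7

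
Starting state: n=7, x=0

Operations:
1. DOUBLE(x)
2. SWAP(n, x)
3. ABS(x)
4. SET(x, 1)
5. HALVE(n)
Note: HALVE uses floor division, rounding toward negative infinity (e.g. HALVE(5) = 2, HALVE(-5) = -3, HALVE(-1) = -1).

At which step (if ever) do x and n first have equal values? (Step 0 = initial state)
Never

x and n never become equal during execution.

Comparing values at each step:
Initial: x=0, n=7
After step 1: x=0, n=7
After step 2: x=7, n=0
After step 3: x=7, n=0
After step 4: x=1, n=0
After step 5: x=1, n=0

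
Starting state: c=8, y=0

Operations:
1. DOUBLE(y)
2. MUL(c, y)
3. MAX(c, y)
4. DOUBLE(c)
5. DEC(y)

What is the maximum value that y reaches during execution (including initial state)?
0

Values of y at each step:
Initial: y = 0 ← maximum
After step 1: y = 0
After step 2: y = 0
After step 3: y = 0
After step 4: y = 0
After step 5: y = -1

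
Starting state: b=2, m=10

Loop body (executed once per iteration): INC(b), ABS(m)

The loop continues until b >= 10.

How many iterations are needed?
8

Tracing iterations:
Initial: b=2, m=10
After iteration 1: b=3, m=10
After iteration 2: b=4, m=10
After iteration 3: b=5, m=10
After iteration 4: b=6, m=10
After iteration 5: b=7, m=10
After iteration 6: b=8, m=10
After iteration 7: b=9, m=10
After iteration 8: b=10, m=10
b >= 10 now holds, so the loop exits after 8 iterations.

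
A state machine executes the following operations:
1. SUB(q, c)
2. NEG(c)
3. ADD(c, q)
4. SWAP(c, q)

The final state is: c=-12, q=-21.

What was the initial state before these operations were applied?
c=9, q=-3

Working backwards:
Final state: c=-12, q=-21
Before step 4 (SWAP(c, q)): c=-21, q=-12
Before step 3 (ADD(c, q)): c=-9, q=-12
Before step 2 (NEG(c)): c=9, q=-12
Before step 1 (SUB(q, c)): c=9, q=-3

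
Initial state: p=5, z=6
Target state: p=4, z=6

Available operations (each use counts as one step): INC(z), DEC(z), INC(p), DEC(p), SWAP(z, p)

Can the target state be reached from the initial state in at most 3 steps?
Yes

Path (1 step): DEC(p)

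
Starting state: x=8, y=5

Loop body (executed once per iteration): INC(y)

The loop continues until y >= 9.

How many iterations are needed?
4

Tracing iterations:
Initial: x=8, y=5
After iteration 1: x=8, y=6
After iteration 2: x=8, y=7
After iteration 3: x=8, y=8
After iteration 4: x=8, y=9
y >= 9 now holds, so the loop exits after 4 iterations.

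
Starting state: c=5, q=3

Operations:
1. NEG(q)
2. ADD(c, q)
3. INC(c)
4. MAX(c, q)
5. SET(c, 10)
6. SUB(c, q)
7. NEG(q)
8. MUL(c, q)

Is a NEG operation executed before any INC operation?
Yes

First NEG: step 1
First INC: step 3
Since 1 < 3, NEG comes first.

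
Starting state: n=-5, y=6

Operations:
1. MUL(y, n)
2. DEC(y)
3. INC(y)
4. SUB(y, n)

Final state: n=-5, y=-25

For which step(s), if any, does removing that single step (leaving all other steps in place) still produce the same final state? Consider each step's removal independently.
None - removing any single step changes the final result

Testing removal of each single step:
Without step 1: final = n=-5, y=11 (different)
Without step 2: final = n=-5, y=-24 (different)
Without step 3: final = n=-5, y=-26 (different)
Without step 4: final = n=-5, y=-30 (different)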